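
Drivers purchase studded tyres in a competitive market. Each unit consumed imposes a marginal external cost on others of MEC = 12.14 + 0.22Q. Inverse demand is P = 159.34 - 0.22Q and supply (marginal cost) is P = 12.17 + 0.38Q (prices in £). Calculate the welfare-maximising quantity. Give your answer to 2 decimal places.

Q* = 164.67

Social marginal benefit = demand − MEC = 147.20 - 0.44Q.
Set SMB = MC: 147.20 - 0.44Q = 12.17 + 0.38Q → Q* = 164.6707.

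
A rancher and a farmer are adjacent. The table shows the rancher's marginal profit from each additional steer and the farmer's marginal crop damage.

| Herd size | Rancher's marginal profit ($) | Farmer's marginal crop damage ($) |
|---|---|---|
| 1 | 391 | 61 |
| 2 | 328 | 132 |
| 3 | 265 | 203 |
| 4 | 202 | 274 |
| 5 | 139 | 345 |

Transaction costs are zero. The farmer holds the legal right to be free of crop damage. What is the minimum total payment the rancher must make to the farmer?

$396

Efficient level: marginal profit ≥ marginal crop damage through level 3, so k* = 3.
With the farmer holding the right, the rancher must at least compensate total damage at k*: 61 + 132 + 203 = 396.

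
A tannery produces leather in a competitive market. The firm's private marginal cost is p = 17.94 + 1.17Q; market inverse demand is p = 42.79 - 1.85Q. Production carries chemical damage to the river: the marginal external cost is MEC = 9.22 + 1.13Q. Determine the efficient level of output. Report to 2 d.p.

Social marginal cost = private MC + MEC = 27.16 + 2.30Q.
Set SMC = demand: 27.16 + 2.30Q = 42.79 - 1.85Q → Q* = 3.7663.

Q* = 3.77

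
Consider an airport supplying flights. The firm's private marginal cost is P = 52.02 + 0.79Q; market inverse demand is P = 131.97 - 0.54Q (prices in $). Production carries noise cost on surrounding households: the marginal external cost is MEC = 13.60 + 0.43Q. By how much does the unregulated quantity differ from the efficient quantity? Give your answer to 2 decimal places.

Market equilibrium (private): 52.02 + 0.79Q = 131.97 - 0.54Q → Q_m = 60.1128.
Social marginal cost = private MC + MEC = 65.62 + 1.22Q.
Set SMC = demand: 65.62 + 1.22Q = 131.97 - 0.54Q → Q* = 37.6989.
Gap = |60.1128 − 37.6989| = 22.4139.

22.41 units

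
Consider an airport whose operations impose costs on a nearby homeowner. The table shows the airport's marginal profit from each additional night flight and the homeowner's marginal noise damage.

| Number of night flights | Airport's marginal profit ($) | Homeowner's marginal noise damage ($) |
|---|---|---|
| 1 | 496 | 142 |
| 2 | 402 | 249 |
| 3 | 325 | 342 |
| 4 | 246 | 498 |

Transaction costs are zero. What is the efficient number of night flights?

Bargaining reaches the level where marginal profit last exceeds marginal noise damage.
That holds through level 2 (402 ≥ 249) but not at 3 (325 < 342).

2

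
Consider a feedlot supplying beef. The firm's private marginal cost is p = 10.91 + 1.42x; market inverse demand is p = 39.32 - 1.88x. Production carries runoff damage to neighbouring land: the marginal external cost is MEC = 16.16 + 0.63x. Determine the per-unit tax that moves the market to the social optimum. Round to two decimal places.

tax = 18.12 per unit

Social marginal cost = private MC + MEC = 27.07 + 2.05x.
Set SMC = demand: 27.07 + 2.05x = 39.32 - 1.88x → x* = 3.1170.
The Pigouvian tax equals MEC at x*: 16.16 + 0.63×3.1170 = 18.1237.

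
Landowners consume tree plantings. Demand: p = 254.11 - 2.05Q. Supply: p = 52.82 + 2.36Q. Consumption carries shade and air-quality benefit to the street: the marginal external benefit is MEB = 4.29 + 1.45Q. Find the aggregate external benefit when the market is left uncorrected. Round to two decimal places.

Market equilibrium (private): 52.82 + 2.36Q = 254.11 - 2.05Q → Q_m = 45.6440.
Total external benefit = ∫₀^{Q_m} (4.29 + 1.45Q) dQ = 4.29×45.6440 + ½×1.45×45.6440² = 1706.2594.

1706.26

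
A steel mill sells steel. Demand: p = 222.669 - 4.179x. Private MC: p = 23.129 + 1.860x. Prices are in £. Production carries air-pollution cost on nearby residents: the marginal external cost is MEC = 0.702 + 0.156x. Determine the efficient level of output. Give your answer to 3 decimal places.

Social marginal cost = private MC + MEC = 23.831 + 2.016x.
Set SMC = demand: 23.831 + 2.016x = 222.669 - 4.179x → x* = 32.0965.

x* = 32.097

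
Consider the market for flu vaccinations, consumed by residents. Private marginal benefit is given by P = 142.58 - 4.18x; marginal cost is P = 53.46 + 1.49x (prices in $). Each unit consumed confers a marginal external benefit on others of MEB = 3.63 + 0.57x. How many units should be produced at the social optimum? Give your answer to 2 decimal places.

Social marginal benefit = demand + MEB = 146.21 - 3.61x.
Set SMB = MC: 146.21 - 3.61x = 53.46 + 1.49x → x* = 18.1863.

x* = 18.19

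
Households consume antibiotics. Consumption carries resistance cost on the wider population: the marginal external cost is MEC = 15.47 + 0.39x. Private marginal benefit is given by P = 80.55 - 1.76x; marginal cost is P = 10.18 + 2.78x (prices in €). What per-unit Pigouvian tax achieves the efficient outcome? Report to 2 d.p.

Social marginal benefit = demand − MEC = 65.08 - 2.15x.
Set SMB = MC: 65.08 - 2.15x = 10.18 + 2.78x → x* = 11.1359.
The Pigouvian tax equals MEC at x*: 15.47 + 0.39×11.1359 = 19.8130.

tax = €19.81 per unit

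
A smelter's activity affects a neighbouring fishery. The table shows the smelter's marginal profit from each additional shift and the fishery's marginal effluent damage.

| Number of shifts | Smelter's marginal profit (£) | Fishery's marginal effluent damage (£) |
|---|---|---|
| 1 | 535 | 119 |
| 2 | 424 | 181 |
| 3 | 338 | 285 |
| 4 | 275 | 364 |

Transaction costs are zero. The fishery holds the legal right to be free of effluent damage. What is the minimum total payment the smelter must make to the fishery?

£585

Efficient level: marginal profit ≥ marginal effluent damage through level 3, so k* = 3.
With the fishery holding the right, the smelter must at least compensate total damage at k*: 119 + 181 + 285 = 585.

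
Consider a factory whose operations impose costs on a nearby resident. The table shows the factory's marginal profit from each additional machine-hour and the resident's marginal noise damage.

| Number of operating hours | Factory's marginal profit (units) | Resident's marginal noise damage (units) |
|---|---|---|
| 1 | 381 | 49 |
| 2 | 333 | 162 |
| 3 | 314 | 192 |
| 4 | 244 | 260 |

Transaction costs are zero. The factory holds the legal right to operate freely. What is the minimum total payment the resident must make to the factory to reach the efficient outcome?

Left alone the factory would choose level 4 (marginal profit stays positive).
Efficient level: k* = 3 (marginal profit ≥ marginal noise damage through 3).
The resident must at least cover the factory's forgone profit from cutting 4→3: 244 = 244.

244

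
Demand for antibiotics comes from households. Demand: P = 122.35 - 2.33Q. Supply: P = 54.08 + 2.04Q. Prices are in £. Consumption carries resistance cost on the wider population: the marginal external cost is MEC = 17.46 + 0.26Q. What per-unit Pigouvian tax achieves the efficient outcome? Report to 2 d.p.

tax = £20.31 per unit

Social marginal benefit = demand − MEC = 104.89 - 2.59Q.
Set SMB = MC: 104.89 - 2.59Q = 54.08 + 2.04Q → Q* = 10.9741.
The Pigouvian tax equals MEC at Q*: 17.46 + 0.26×10.9741 = 20.3133.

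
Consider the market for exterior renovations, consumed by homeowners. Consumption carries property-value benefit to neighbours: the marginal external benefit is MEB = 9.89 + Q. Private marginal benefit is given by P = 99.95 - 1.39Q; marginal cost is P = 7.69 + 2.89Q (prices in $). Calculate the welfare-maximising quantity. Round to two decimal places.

Q* = 31.14

Social marginal benefit = demand + MEB = 109.84 - 0.39Q.
Set SMB = MC: 109.84 - 0.39Q = 7.69 + 2.89Q → Q* = 31.1433.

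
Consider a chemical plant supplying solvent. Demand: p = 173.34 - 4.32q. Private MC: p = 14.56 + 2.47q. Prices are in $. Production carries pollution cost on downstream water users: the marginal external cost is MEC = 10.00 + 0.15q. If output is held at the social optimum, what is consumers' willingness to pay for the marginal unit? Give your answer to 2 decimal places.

Social marginal cost = private MC + MEC = 24.56 + 2.62q.
Set SMC = demand: 24.56 + 2.62q = 173.34 - 4.32q → q* = 21.4380.
Consumer price on the demand curve at q*: 173.34 − 4.32×21.4380 = 80.7278.

P = $80.73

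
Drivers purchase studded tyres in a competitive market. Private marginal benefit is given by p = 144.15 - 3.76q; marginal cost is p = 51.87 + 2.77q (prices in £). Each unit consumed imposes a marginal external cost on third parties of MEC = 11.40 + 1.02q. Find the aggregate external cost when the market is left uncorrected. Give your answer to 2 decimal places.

Market equilibrium (private): 51.87 + 2.77q = 144.15 - 3.76q → q_m = 14.1317.
Total external cost = ∫₀^{q_m} (11.40 + 1.02q) dq = 11.40×14.1317 + ½×1.02×14.1317² = 262.9509.

£262.95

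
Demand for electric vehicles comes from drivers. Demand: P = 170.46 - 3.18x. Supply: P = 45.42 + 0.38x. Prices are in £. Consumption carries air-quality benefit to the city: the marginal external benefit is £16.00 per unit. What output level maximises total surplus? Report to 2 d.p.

Social marginal benefit = demand + MEB = 186.46 - 3.18x.
Set SMB = MC: 186.46 - 3.18x = 45.42 + 0.38x → x* = 39.6180.

x* = 39.62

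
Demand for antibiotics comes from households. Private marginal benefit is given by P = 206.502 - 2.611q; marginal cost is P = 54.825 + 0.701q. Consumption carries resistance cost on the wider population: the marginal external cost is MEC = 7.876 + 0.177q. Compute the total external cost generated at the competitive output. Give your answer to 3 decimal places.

Market equilibrium (private): 54.825 + 0.701q = 206.502 - 2.611q → q_m = 45.7962.
Total external cost = ∫₀^{q_m} (7.876 + 0.177q) dq = 7.876×45.7962 + ½×0.177×45.7962² = 546.3012.

546.301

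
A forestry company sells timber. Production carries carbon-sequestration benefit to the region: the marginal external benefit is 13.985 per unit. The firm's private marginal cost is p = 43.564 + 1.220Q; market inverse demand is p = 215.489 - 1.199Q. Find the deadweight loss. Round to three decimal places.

Market equilibrium (private): 43.564 + 1.220Q = 215.489 - 1.199Q → Q_m = 71.0728.
Social marginal cost = private MC − MEB = 29.579 + 1.220Q.
Set SMC = demand: 29.579 + 1.220Q = 215.489 - 1.199Q → Q* = 76.8541.
The loss is the area between SMC and demand from Q* to Q_m; with linear curves that's a triangle of height MEB(Q_m).
DWL = ½ × 5.7813 × 13.9850 = 40.4257.

DWL = 40.426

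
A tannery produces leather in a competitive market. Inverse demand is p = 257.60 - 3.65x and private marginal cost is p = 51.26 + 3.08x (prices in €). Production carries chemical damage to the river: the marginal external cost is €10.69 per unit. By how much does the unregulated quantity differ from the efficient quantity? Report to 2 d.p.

Market equilibrium (private): 51.26 + 3.08x = 257.60 - 3.65x → x_m = 30.6597.
Social marginal cost = private MC + MEC = 61.95 + 3.08x.
Set SMC = demand: 61.95 + 3.08x = 257.60 - 3.65x → x* = 29.0713.
Gap = |30.6597 − 29.0713| = 1.5884.

1.59 units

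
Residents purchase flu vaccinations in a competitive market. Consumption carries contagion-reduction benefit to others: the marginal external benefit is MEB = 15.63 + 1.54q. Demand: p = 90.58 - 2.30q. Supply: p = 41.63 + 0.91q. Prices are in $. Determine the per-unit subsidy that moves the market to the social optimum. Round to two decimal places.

subsidy = $75.18 per unit

Social marginal benefit = demand + MEB = 106.21 - 0.76q.
Set SMB = MC: 106.21 - 0.76q = 41.63 + 0.91q → q* = 38.6707.
The Pigouvian subsidy equals MEB at q*: 15.63 + 1.54×38.6707 = 75.1829.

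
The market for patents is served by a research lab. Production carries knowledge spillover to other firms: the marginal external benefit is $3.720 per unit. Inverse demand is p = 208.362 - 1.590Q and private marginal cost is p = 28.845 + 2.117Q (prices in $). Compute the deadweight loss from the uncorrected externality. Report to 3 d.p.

DWL = $1.867

Market equilibrium (private): 28.845 + 2.117Q = 208.362 - 1.590Q → Q_m = 48.4265.
Social marginal cost = private MC − MEB = 25.125 + 2.117Q.
Set SMC = demand: 25.125 + 2.117Q = 208.362 - 1.590Q → Q* = 49.4300.
The welfare-loss triangle has base |Q_m − Q*| and height MEB(Q_m) (the vertical gap between SMC and demand is zero at Q* and MEB at Q_m).
DWL = ½ × 1.0035 × 3.7200 = 1.8665.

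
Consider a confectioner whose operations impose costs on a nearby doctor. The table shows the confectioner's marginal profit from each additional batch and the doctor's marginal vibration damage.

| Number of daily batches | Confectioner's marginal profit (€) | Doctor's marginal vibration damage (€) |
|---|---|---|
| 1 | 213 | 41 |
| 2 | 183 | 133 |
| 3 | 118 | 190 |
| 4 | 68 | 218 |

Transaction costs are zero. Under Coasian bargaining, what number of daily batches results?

2

Bargaining reaches the level where marginal profit last exceeds marginal vibration damage.
That holds through level 2 (183 ≥ 133) but not at 3 (118 < 190).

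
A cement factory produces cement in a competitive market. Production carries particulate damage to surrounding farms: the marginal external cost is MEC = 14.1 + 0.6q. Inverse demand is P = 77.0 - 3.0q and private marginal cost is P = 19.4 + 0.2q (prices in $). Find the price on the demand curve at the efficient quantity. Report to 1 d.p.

P = $42.7

Social marginal cost = private MC + MEC = 33.5 + 0.8q.
Set SMC = demand: 33.5 + 0.8q = 77.0 - 3.0q → q* = 11.4474.
Consumer price on the demand curve at q*: 77.0 − 3.0×11.4474 = 42.6578.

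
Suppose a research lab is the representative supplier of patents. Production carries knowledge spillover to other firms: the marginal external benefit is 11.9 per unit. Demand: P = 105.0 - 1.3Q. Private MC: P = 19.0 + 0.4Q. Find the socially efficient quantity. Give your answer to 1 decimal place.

Social marginal cost = private MC − MEB = 7.1 + 0.4Q.
Set SMC = demand: 7.1 + 0.4Q = 105.0 - 1.3Q → Q* = 57.5882.

Q* = 57.6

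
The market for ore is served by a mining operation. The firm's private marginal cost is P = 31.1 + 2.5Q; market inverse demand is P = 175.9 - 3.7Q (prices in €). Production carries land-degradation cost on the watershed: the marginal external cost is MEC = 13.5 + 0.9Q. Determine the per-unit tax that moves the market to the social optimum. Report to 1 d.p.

tax = €30.1 per unit

Social marginal cost = private MC + MEC = 44.6 + 3.4Q.
Set SMC = demand: 44.6 + 3.4Q = 175.9 - 3.7Q → Q* = 18.4930.
The Pigouvian tax equals MEC at Q*: 13.5 + 0.9×18.4930 = 30.1437.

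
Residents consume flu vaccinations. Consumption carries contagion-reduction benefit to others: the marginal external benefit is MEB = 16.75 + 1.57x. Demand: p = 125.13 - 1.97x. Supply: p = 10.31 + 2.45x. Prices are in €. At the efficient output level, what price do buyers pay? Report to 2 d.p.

P = €34.19

Social marginal benefit = demand + MEB = 141.88 - 0.40x.
Set SMB = MC: 141.88 - 0.40x = 10.31 + 2.45x → x* = 46.1649.
Consumer price on the demand curve at x*: 125.13 − 1.97×46.1649 = 34.1851.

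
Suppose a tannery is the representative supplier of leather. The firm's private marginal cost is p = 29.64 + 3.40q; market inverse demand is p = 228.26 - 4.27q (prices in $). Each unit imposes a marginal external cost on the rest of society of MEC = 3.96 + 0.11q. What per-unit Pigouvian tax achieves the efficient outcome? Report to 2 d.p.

tax = $6.71 per unit

Social marginal cost = private MC + MEC = 33.60 + 3.51q.
Set SMC = demand: 33.60 + 3.51q = 228.26 - 4.27q → q* = 25.0206.
The Pigouvian tax equals MEC at q*: 3.96 + 0.11×25.0206 = 6.7123.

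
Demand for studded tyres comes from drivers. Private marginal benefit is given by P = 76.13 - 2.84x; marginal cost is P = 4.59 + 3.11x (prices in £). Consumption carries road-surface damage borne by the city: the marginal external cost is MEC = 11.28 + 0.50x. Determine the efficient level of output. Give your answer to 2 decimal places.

Social marginal benefit = demand − MEC = 64.85 - 3.34x.
Set SMB = MC: 64.85 - 3.34x = 4.59 + 3.11x → x* = 9.3426.

x* = 9.34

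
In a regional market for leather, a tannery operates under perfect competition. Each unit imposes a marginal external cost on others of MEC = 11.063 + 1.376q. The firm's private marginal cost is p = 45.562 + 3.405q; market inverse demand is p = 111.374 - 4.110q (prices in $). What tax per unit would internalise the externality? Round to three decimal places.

tax = $19.536 per unit

Social marginal cost = private MC + MEC = 56.625 + 4.781q.
Set SMC = demand: 56.625 + 4.781q = 111.374 - 4.110q → q* = 6.1578.
The Pigouvian tax equals MEC at q*: 11.063 + 1.376×6.1578 = 19.5361.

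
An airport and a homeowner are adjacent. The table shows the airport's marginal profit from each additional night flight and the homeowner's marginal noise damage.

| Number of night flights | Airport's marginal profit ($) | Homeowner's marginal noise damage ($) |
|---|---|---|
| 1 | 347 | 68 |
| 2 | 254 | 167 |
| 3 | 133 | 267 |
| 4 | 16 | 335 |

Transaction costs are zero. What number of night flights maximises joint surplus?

2

Bargaining reaches the level where marginal profit last exceeds marginal noise damage.
That holds through level 2 (254 ≥ 167) but not at 3 (133 < 267).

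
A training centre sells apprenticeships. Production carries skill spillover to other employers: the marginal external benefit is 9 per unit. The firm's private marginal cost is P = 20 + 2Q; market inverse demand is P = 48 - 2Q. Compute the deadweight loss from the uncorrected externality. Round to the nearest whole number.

DWL = 10

Market equilibrium (private): 20 + 2Q = 48 - 2Q → Q_m = 7.0000.
Social marginal cost = private MC − MEB = 11 + 2Q.
Set SMC = demand: 11 + 2Q = 48 - 2Q → Q* = 9.2500.
Between Q* and Q_m the wedge demand − SMC runs linearly from 0 to MEB(Q_m), so the loss is a triangle.
DWL = ½ × 2.2500 × 9.0000 = 10.1250.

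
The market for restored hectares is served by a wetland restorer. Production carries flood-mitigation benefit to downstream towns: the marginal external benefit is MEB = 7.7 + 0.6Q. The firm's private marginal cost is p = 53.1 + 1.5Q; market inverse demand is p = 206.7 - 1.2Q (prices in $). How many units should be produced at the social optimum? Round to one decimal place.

Q* = 76.8

Social marginal cost = private MC − MEB = 45.4 + 0.9Q.
Set SMC = demand: 45.4 + 0.9Q = 206.7 - 1.2Q → Q* = 76.8095.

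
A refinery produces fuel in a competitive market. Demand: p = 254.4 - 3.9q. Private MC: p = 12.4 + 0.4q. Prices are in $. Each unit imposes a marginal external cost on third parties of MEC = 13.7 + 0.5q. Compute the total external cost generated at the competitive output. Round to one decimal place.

Market equilibrium (private): 12.4 + 0.4q = 254.4 - 3.9q → q_m = 56.2791.
Total external cost = ∫₀^{q_m} (13.7 + 0.5q) dq = 13.7×56.2791 + ½×0.5×56.2791² = 1562.8579.

$1562.9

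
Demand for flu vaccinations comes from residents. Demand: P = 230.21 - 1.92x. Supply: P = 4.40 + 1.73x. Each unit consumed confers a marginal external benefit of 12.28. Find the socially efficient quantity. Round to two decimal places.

Social marginal benefit = demand + MEB = 242.49 - 1.92x.
Set SMB = MC: 242.49 - 1.92x = 4.40 + 1.73x → x* = 65.2301.

x* = 65.23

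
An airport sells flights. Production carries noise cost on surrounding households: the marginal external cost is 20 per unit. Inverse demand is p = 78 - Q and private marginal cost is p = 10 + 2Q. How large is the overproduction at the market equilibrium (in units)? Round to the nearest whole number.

Market equilibrium (private): 10 + 2Q = 78 - Q → Q_m = 22.6667.
Social marginal cost = private MC + MEC = 30 + 2Q.
Set SMC = demand: 30 + 2Q = 78 - Q → Q* = 16.0000.
Gap = |22.6667 − 16.0000| = 6.6667.

7 units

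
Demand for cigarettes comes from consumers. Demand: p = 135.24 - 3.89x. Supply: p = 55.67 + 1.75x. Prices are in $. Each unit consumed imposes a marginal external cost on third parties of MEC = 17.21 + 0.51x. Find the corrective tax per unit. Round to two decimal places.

tax = $22.38 per unit

Social marginal benefit = demand − MEC = 118.03 - 4.40x.
Set SMB = MC: 118.03 - 4.40x = 55.67 + 1.75x → x* = 10.1398.
The Pigouvian tax equals MEC at x*: 17.21 + 0.51×10.1398 = 22.3813.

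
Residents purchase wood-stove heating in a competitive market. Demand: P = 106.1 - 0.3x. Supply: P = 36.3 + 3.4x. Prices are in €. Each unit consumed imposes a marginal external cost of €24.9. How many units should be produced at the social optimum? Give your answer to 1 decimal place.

x* = 12.1

Social marginal benefit = demand − MEC = 81.2 - 0.3x.
Set SMB = MC: 81.2 - 0.3x = 36.3 + 3.4x → x* = 12.1351.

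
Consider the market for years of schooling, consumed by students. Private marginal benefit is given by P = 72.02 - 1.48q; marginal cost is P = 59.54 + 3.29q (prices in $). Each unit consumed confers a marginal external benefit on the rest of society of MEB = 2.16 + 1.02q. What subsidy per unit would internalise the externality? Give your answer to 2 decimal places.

Social marginal benefit = demand + MEB = 74.18 - 0.46q.
Set SMB = MC: 74.18 - 0.46q = 59.54 + 3.29q → q* = 3.9040.
The Pigouvian subsidy equals MEB at q*: 2.16 + 1.02×3.9040 = 6.1421.

subsidy = $6.14 per unit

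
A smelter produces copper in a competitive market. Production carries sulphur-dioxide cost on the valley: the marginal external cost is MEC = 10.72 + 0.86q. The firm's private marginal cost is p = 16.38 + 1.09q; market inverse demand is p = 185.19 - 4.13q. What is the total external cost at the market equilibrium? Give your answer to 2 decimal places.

796.38

Market equilibrium (private): 16.38 + 1.09q = 185.19 - 4.13q → q_m = 32.3391.
Total external cost = ∫₀^{q_m} (10.72 + 0.86q) dq = 10.72×32.3391 + ½×0.86×32.3391² = 796.3766.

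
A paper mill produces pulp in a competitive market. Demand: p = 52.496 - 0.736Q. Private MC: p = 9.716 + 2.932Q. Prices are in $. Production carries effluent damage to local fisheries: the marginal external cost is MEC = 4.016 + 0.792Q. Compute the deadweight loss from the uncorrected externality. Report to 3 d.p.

Market equilibrium (private): 9.716 + 2.932Q = 52.496 - 0.736Q → Q_m = 11.6630.
Social marginal cost = private MC + MEC = 13.732 + 3.724Q.
Set SMC = demand: 13.732 + 3.724Q = 52.496 - 0.736Q → Q* = 8.6915.
The loss is the area between SMC and demand from Q* to Q_m; with linear curves that's a triangle of height MEC(Q_m).
DWL = ½ × 2.9715 × 13.2531 = 19.6908.

DWL = $19.691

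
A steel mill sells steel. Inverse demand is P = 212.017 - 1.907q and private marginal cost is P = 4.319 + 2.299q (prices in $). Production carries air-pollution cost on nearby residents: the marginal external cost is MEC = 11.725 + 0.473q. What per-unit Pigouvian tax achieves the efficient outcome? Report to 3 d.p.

Social marginal cost = private MC + MEC = 16.044 + 2.772q.
Set SMC = demand: 16.044 + 2.772q = 212.017 - 1.907q → q* = 41.8835.
The Pigouvian tax equals MEC at q*: 11.725 + 0.473×41.8835 = 31.5359.

tax = $31.536 per unit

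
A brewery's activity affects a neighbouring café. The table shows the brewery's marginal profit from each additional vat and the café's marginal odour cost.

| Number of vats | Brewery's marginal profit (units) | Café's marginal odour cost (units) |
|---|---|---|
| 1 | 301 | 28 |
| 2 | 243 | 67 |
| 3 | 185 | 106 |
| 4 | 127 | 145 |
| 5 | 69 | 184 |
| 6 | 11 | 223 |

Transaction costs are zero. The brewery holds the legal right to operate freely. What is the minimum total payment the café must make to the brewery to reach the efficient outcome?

207

Left alone the brewery would choose level 6 (marginal profit stays positive).
Efficient level: k* = 3 (marginal profit ≥ marginal odour cost through 3).
The café must at least cover the brewery's forgone profit from cutting 6→3: 127 + 69 + 11 = 207.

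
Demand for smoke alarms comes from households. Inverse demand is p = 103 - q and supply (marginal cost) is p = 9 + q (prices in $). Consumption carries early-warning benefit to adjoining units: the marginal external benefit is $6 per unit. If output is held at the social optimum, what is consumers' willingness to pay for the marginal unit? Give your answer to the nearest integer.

Social marginal benefit = demand + MEB = 109 - q.
Set SMB = MC: 109 - q = 9 + q → q* = 50.0000.
Consumer price on the demand curve at q*: 103 − 1×50.0000 = 53.0000.

P = $53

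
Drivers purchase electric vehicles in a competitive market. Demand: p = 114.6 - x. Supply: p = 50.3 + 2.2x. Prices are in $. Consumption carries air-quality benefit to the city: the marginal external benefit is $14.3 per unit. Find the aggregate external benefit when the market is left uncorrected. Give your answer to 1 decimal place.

Market equilibrium (private): 50.3 + 2.2x = 114.6 - x → x_m = 20.0938.
Total external benefit = MEB × x_m = 14.3 × 20.0938 = 287.3413.

$287.3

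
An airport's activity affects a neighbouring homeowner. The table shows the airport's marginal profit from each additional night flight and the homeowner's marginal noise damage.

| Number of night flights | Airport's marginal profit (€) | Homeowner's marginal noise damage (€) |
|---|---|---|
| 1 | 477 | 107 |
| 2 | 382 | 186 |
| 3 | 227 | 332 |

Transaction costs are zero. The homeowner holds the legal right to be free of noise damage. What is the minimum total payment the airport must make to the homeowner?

€293

Efficient level: marginal profit ≥ marginal noise damage through level 2, so k* = 2.
With the homeowner holding the right, the airport must at least compensate total damage at k*: 107 + 186 = 293.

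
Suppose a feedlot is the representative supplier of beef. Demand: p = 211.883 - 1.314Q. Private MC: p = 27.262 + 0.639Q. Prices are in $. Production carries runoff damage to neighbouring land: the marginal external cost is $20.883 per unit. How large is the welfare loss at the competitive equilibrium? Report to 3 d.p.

DWL = $111.649

Market equilibrium (private): 27.262 + 0.639Q = 211.883 - 1.314Q → Q_m = 94.5320.
Social marginal cost = private MC + MEC = 48.145 + 0.639Q.
Set SMC = demand: 48.145 + 0.639Q = 211.883 - 1.314Q → Q* = 83.8392.
Between Q* and Q_m the wedge SMC − demand runs linearly from 0 to MEC(Q_m), so the loss is a triangle.
DWL = ½ × 10.6928 × 20.8830 = 111.6489.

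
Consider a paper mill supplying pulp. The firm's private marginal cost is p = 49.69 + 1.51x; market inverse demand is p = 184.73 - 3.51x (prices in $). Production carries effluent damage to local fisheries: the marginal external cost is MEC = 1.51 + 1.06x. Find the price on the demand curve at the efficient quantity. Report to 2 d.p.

Social marginal cost = private MC + MEC = 51.20 + 2.57x.
Set SMC = demand: 51.20 + 2.57x = 184.73 - 3.51x → x* = 21.9622.
Consumer price on the demand curve at x*: 184.73 − 3.51×21.9622 = 107.6427.

P = $107.64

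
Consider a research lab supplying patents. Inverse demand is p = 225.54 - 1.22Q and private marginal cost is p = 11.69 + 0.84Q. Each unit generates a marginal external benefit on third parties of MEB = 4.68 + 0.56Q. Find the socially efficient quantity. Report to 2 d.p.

Social marginal cost = private MC − MEB = 7.01 + 0.28Q.
Set SMC = demand: 7.01 + 0.28Q = 225.54 - 1.22Q → Q* = 145.6867.

Q* = 145.69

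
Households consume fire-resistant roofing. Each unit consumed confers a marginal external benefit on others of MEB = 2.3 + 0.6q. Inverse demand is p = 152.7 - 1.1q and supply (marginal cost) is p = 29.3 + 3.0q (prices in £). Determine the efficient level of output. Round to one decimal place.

Social marginal benefit = demand + MEB = 155.0 - 0.5q.
Set SMB = MC: 155.0 - 0.5q = 29.3 + 3.0q → q* = 35.9143.

q* = 35.9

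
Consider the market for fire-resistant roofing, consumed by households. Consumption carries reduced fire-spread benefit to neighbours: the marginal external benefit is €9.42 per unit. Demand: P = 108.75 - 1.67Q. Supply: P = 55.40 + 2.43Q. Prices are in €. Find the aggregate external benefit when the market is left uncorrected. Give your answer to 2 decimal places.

€122.57

Market equilibrium (private): 55.40 + 2.43Q = 108.75 - 1.67Q → Q_m = 13.0122.
Total external benefit = MEB × Q_m = 9.42 × 13.0122 = 122.5749.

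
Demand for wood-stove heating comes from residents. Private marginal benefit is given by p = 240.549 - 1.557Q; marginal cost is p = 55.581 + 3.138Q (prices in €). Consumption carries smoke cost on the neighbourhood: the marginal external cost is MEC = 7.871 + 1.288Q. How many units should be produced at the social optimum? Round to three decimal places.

Social marginal benefit = demand − MEC = 232.678 - 2.845Q.
Set SMB = MC: 232.678 - 2.845Q = 55.581 + 3.138Q → Q* = 29.6000.

Q* = 29.600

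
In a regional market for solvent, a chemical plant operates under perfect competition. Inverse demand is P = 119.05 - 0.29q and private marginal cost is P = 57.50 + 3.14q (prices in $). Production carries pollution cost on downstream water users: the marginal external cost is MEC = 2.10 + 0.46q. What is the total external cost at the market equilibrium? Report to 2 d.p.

Market equilibrium (private): 57.50 + 3.14q = 119.05 - 0.29q → q_m = 17.9446.
Total external cost = ∫₀^{q_m} (2.10 + 0.46q) dq = 2.10×17.9446 + ½×0.46×17.9446² = 111.7457.

$111.75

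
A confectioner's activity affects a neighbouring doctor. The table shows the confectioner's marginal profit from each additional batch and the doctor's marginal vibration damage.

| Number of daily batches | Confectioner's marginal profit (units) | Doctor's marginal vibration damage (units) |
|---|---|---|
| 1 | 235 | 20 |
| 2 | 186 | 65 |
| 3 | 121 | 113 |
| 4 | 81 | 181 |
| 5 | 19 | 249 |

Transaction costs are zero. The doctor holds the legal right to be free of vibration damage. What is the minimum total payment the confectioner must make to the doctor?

198

Efficient level: marginal profit ≥ marginal vibration damage through level 3, so k* = 3.
With the doctor holding the right, the confectioner must at least compensate total damage at k*: 20 + 65 + 113 = 198.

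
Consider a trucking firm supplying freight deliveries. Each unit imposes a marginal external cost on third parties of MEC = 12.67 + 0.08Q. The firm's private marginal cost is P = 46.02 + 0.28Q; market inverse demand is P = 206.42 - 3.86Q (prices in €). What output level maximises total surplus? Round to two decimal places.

Social marginal cost = private MC + MEC = 58.69 + 0.36Q.
Set SMC = demand: 58.69 + 0.36Q = 206.42 - 3.86Q → Q* = 35.0071.

Q* = 35.01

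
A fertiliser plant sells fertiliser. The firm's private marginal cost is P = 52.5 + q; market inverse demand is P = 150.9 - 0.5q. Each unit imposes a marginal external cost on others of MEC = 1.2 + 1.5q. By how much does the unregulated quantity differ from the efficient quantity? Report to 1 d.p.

Market equilibrium (private): 52.5 + q = 150.9 - 0.5q → q_m = 65.6000.
Social marginal cost = private MC + MEC = 53.7 + 2.5q.
Set SMC = demand: 53.7 + 2.5q = 150.9 - 0.5q → q* = 32.4000.
Gap = |65.6000 − 32.4000| = 33.2000.

33.2 units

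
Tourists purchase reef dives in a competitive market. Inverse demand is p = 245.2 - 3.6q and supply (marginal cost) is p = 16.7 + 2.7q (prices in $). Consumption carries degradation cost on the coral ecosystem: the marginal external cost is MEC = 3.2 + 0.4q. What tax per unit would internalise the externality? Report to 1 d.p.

tax = $16.7 per unit

Social marginal benefit = demand − MEC = 242.0 - 4.0q.
Set SMB = MC: 242.0 - 4.0q = 16.7 + 2.7q → q* = 33.6269.
The Pigouvian tax equals MEC at q*: 3.2 + 0.4×33.6269 = 16.6508.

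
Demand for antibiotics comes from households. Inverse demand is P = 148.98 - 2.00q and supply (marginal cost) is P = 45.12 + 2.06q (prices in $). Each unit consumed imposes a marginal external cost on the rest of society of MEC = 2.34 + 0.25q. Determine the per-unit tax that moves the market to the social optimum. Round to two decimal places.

Social marginal benefit = demand − MEC = 146.64 - 2.25q.
Set SMB = MC: 146.64 - 2.25q = 45.12 + 2.06q → q* = 23.5545.
The Pigouvian tax equals MEC at q*: 2.34 + 0.25×23.5545 = 8.2286.

tax = $8.23 per unit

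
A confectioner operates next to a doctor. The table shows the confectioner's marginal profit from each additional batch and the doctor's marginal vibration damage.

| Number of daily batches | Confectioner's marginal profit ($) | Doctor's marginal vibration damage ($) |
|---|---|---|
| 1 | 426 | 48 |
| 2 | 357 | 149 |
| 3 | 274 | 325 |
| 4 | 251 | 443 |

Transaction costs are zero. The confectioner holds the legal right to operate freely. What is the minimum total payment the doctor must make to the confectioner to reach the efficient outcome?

$525

Left alone the confectioner would choose level 4 (marginal profit stays positive).
Efficient level: k* = 2 (marginal profit ≥ marginal vibration damage through 2).
The doctor must at least cover the confectioner's forgone profit from cutting 4→2: 274 + 251 = 525.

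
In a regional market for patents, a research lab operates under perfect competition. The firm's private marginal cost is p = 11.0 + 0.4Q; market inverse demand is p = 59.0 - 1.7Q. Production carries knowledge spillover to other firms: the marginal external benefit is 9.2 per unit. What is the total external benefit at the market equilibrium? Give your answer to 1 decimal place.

Market equilibrium (private): 11.0 + 0.4Q = 59.0 - 1.7Q → Q_m = 22.8571.
Total external benefit = MEB × Q_m = 9.2 × 22.8571 = 210.2853.

210.3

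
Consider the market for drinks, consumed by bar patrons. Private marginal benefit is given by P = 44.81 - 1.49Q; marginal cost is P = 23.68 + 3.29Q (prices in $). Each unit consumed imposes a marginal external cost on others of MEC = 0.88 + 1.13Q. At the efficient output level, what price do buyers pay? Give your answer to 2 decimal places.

Social marginal benefit = demand − MEC = 43.93 - 2.62Q.
Set SMB = MC: 43.93 - 2.62Q = 23.68 + 3.29Q → Q* = 3.4264.
Consumer price on the demand curve at Q*: 44.81 − 1.49×3.4264 = 39.7047.

P = $39.70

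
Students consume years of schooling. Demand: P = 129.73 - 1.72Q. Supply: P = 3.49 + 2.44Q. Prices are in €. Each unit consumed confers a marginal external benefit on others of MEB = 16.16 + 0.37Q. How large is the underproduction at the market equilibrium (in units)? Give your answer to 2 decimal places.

7.23 units

Market equilibrium (private): 3.49 + 2.44Q = 129.73 - 1.72Q → Q_m = 30.3462.
Social marginal benefit = demand + MEB = 145.89 - 1.35Q.
Set SMB = MC: 145.89 - 1.35Q = 3.49 + 2.44Q → Q* = 37.5726.
Gap = |30.3462 − 37.5726| = 7.2264.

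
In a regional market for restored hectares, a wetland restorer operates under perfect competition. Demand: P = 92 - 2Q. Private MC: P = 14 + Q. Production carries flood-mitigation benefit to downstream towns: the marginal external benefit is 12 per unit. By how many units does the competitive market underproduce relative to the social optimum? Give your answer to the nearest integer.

Market equilibrium (private): 14 + Q = 92 - 2Q → Q_m = 26.0000.
Social marginal cost = private MC − MEB = 2 + Q.
Set SMC = demand: 2 + Q = 92 - 2Q → Q* = 30.0000.
Gap = |26.0000 − 30.0000| = 4.0000.

4 units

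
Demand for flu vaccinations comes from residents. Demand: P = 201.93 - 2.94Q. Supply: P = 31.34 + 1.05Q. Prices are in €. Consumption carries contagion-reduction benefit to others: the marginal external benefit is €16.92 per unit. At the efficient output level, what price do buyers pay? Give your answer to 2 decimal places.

Social marginal benefit = demand + MEB = 218.85 - 2.94Q.
Set SMB = MC: 218.85 - 2.94Q = 31.34 + 1.05Q → Q* = 46.9950.
Consumer price on the demand curve at Q*: 201.93 − 2.94×46.9950 = 63.7647.

P = €63.76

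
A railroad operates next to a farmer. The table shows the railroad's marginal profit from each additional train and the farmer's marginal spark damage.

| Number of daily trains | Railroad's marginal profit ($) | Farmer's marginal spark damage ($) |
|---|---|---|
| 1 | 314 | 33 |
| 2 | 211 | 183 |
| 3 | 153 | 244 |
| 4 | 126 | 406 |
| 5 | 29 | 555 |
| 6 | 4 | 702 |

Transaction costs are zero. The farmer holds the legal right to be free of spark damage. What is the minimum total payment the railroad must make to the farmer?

$216

Efficient level: marginal profit ≥ marginal spark damage through level 2, so k* = 2.
With the farmer holding the right, the railroad must at least compensate total damage at k*: 33 + 183 = 216.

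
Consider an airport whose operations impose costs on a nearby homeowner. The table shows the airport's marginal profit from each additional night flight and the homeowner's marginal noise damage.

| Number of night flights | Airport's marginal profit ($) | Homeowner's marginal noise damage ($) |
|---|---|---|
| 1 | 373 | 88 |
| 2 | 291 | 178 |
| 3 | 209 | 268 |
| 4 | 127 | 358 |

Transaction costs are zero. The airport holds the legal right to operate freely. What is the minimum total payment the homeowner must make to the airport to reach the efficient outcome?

$336

Left alone the airport would choose level 4 (marginal profit stays positive).
Efficient level: k* = 2 (marginal profit ≥ marginal noise damage through 2).
The homeowner must at least cover the airport's forgone profit from cutting 4→2: 209 + 127 = 336.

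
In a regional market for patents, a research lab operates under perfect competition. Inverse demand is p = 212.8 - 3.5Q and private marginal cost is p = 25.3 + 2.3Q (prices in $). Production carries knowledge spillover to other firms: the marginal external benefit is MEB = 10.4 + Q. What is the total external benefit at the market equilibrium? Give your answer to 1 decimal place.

$858.7

Market equilibrium (private): 25.3 + 2.3Q = 212.8 - 3.5Q → Q_m = 32.3276.
Total external benefit = ∫₀^{Q_m} (10.4 + 1.0Q) dQ = 10.4×32.3276 + ½×1.0×32.3276² = 858.7439.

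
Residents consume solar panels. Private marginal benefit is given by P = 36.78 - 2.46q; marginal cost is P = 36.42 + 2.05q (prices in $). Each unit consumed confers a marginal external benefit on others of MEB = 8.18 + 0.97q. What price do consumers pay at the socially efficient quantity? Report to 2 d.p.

P = $30.85

Social marginal benefit = demand + MEB = 44.96 - 1.49q.
Set SMB = MC: 44.96 - 1.49q = 36.42 + 2.05q → q* = 2.4124.
Consumer price on the demand curve at q*: 36.78 − 2.46×2.4124 = 30.8455.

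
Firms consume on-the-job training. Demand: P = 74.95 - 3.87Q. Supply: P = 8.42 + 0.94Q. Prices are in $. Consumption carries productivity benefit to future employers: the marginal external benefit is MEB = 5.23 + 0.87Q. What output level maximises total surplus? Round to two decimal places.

Social marginal benefit = demand + MEB = 80.18 - 3.00Q.
Set SMB = MC: 80.18 - 3.00Q = 8.42 + 0.94Q → Q* = 18.2132.

Q* = 18.21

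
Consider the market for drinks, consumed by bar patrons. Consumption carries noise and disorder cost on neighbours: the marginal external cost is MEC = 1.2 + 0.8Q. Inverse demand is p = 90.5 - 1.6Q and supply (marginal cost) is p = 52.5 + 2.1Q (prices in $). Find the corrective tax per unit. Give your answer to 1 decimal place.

Social marginal benefit = demand − MEC = 89.3 - 2.4Q.
Set SMB = MC: 89.3 - 2.4Q = 52.5 + 2.1Q → Q* = 8.1778.
The Pigouvian tax equals MEC at Q*: 1.2 + 0.8×8.1778 = 7.7422.

tax = $7.7 per unit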